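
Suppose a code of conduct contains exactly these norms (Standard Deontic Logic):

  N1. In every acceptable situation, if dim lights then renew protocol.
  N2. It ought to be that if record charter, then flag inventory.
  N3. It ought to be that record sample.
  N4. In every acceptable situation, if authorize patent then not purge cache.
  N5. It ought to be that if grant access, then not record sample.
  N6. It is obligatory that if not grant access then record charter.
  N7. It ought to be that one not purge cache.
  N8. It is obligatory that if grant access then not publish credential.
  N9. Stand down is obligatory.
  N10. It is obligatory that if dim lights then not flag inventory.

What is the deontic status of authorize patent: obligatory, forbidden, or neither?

Neither

Premise 4 is O(authorize_patent → ¬purge_cache); even if O(¬purge_cache) held, inferring O(authorize_patent) would be affirming the consequent — invalid.
No premise or chain of K-axiom applications forces O(authorize_patent), and none forces O(¬authorize_patent). So authorize_patent is neither obligatory nor forbidden under these norms.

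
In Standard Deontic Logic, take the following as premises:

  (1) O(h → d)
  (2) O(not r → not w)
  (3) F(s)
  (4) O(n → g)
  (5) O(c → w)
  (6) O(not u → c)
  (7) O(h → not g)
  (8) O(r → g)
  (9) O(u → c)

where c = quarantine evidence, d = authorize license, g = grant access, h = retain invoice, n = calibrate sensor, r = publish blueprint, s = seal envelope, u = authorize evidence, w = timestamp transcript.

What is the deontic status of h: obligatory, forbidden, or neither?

Premises 6 and 9 cover both cases: O(not u → c) and O(u → c). Since not u ∨ u is a tautology, O(c) follows.
Applying K to premise 5 (O(c → w)) and O(c) yields O(w).
Premise 2 is O(not r → not w); contrapositively O(w → r). Since O(w) holds, K gives O(r).
Applying K to premise 8 (O(r → g)) and O(r) yields O(g).
Premise 7, O(h → not g), contraposes to O(g → not h); with O(g) we get O(not h).
Premises 1, 3, 4 do not contribute to this derivation.
Thus O(not h), which is F(h): h is forbidden.

Forbidden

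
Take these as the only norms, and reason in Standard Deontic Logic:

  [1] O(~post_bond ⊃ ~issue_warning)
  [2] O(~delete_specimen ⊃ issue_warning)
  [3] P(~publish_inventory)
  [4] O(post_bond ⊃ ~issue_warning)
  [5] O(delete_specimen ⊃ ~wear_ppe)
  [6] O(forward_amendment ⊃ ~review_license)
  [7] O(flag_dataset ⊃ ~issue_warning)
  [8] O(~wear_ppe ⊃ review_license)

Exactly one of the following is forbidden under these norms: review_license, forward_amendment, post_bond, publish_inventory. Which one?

By case analysis on ~post_bond: premise 1 gives O(~post_bond ⊃ ~issue_warning) and premise 4 gives O(post_bond ⊃ ~issue_warning), so O(~issue_warning) either way.
Premise 2 is O(~delete_specimen ⊃ issue_warning); contrapositively O(~issue_warning ⊃ delete_specimen). Since O(~issue_warning) holds, K gives O(delete_specimen).
Premise 5 is O(delete_specimen ⊃ ~wear_ppe); since O(delete_specimen), deontic closure gives O(~wear_ppe).
From O(~wear_ppe) and premise 8, O(~wear_ppe ⊃ review_license), we obtain O(review_license).
Premise 6, O(forward_amendment ⊃ ~review_license), contraposes to O(review_license ⊃ ~forward_amendment); with O(review_license) we get O(~forward_amendment).
So O(~forward_amendment) holds, i.e. forward_amendment is forbidden. None of the other listed options is forbidden under the premises.

forward_amendment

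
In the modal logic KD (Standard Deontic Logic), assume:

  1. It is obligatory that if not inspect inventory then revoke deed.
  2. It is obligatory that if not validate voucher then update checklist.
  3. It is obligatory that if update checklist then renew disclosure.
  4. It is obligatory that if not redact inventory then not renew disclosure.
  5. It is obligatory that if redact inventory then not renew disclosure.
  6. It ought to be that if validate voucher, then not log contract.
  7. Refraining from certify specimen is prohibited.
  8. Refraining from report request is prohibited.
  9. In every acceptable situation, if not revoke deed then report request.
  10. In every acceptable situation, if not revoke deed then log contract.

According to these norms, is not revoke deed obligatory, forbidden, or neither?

Forbidden

Premises 5 and 4 are O(redact_inventory → ¬renew_disclosure) and O(¬redact_inventory → ¬renew_disclosure); every ideal world satisfies redact_inventory or ¬redact_inventory, so in either case ¬renew_disclosure holds — hence O(¬renew_disclosure).
The contrapositive of premise 3 (O(update_checklist → renew_disclosure)) is O(¬renew_disclosure → ¬update_checklist), and O(¬renew_disclosure) is already established, so O(¬update_checklist).
Premise 2 is O(¬validate_voucher → update_checklist); contrapositively O(¬update_checklist → validate_voucher). Since O(¬update_checklist) holds, K gives O(validate_voucher).
Applying K to premise 6 (O(validate_voucher → ¬log_contract)) and O(validate_voucher) yields O(¬log_contract).
Premise 10, O(¬revoke_deed → log_contract), contraposes to O(¬log_contract → revoke_deed); with O(¬log_contract) we get O(revoke_deed).
Premises 1, 7, 8, 9 do not contribute to this derivation.
Thus O(revoke_deed), which is F(¬revoke_deed): ¬revoke_deed is forbidden.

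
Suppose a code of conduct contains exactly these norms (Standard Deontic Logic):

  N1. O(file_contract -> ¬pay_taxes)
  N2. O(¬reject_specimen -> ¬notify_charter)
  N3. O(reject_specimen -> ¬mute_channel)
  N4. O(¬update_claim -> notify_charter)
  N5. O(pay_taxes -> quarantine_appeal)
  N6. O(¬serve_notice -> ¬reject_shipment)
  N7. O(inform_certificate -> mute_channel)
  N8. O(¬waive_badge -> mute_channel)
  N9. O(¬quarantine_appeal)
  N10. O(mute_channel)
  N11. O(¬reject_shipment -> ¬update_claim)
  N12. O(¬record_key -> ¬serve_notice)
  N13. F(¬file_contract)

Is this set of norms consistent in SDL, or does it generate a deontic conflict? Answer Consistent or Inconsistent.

Premise 5 is O(pay_taxes -> quarantine_appeal), but O(pay_taxes) is not derivable from the premises, so it does not yield O(quarantine_appeal).
So O(quarantine_appeal) is not derivable, and the apparent clash with O(¬quarantine_appeal) does not arise.
A world satisfying every obligation exists (e.g. file_contract=true, inform_certificate=false, mute_channel=true, notify_charter=false, pay_taxes=false, quarantine_appeal=false, record_key=true, reject_shipment=true, reject_specimen=false, serve_notice=true, update_claim=true, waive_badge=false); no atom is both obligatory and forbidden, so the set is consistent.

Consistent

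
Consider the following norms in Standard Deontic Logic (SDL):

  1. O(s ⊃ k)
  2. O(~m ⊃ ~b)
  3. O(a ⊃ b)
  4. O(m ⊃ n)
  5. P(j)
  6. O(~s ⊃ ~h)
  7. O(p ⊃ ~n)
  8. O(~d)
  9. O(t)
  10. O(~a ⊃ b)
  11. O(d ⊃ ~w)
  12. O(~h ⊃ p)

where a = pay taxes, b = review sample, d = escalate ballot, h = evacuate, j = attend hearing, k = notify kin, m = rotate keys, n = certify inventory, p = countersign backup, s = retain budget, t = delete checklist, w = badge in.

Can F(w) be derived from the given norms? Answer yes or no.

No

Premise 11 is O(d ⊃ ~w), but O(d) is not derivable from the premises, so it does not yield O(~w).
No other premise forces O(~w). An ideal world satisfying every premise can still have w true, so F(w) is not derivable.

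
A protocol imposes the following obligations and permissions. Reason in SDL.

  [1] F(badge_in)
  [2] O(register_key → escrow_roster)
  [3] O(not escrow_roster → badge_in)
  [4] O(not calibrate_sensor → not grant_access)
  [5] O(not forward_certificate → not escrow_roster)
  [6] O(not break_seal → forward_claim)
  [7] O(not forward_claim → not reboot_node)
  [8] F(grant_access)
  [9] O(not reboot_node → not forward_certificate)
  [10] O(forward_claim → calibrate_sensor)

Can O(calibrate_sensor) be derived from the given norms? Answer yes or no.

Yes

Premise 1 is F(badge_in), i.e. O(not badge_in).
The contrapositive of premise 3 (O(not escrow_roster → badge_in)) is O(not badge_in → escrow_roster), and O(not badge_in) is already established, so O(escrow_roster).
Premise 5 is O(not forward_certificate → not escrow_roster); contrapositively O(escrow_roster → forward_certificate). Since O(escrow_roster) holds, K gives O(forward_certificate).
Premise 9, O(not reboot_node → not forward_certificate), contraposes to O(forward_certificate → reboot_node); with O(forward_certificate) we get O(reboot_node).
Premise 7, O(not forward_claim → not reboot_node), contraposes to O(reboot_node → forward_claim); with O(reboot_node) we get O(forward_claim).
Premise 10 is O(forward_claim → calibrate_sensor); since O(forward_claim), deontic closure gives O(calibrate_sensor).
Premises 2, 4, 6, 8 do not contribute to this derivation.
So O(calibrate_sensor) follows.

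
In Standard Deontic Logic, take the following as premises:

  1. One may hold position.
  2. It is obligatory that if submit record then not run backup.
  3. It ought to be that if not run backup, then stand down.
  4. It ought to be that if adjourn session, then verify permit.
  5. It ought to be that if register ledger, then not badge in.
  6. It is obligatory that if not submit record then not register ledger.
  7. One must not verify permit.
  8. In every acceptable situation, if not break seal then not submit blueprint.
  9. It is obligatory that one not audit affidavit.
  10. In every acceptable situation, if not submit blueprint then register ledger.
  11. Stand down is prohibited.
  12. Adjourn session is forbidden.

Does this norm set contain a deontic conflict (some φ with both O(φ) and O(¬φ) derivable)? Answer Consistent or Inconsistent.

Premise 4 is O(adjourn_session → verify_permit), but O(adjourn_session) is not derivable from the premises, so it does not yield O(verify_permit).
So O(verify_permit) is not derivable, and the apparent clash with O(¬verify_permit) does not arise.
A world satisfying every obligation exists (e.g. adjourn_session=false, audit_affidavit=false, badge_in=false, break_seal=true, hold_position=false, register_ledger=false, run_backup=true, stand_down=false, submit_blueprint=true, submit_record=false, verify_permit=false); no atom is both obligatory and forbidden, so the set is consistent.

Consistent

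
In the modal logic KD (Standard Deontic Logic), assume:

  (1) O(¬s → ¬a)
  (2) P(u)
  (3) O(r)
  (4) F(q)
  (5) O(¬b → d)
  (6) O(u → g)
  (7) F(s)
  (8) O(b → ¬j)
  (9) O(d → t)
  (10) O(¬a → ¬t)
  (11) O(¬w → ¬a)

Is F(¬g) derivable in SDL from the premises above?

Premise 6 is O(u → g), but O(u) is not derivable from the premises (the permission P(u) asserts only ¬O(¬u), not O(u)), so it does not yield O(g).
No other premise forces O(g). An ideal world satisfying every premise can still have ¬g true, so F(¬g) is not derivable.

No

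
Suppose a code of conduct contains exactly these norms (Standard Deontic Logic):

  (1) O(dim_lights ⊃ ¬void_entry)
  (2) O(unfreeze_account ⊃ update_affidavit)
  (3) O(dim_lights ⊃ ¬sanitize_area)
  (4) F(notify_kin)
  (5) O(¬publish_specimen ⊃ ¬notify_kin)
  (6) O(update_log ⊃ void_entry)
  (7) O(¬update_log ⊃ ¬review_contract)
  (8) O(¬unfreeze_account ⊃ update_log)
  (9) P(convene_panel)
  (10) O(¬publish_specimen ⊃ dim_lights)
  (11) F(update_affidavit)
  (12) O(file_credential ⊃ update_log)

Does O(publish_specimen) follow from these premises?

F(update_affidavit) at premise 11 means O(¬update_affidavit).
Premise 2 is O(unfreeze_account ⊃ update_affidavit); contrapositively O(¬update_affidavit ⊃ ¬unfreeze_account). Since O(¬update_affidavit) holds, K gives O(¬unfreeze_account).
From O(¬unfreeze_account) and premise 8, O(¬unfreeze_account ⊃ update_log), we obtain O(update_log).
Applying K to premise 6 (O(update_log ⊃ void_entry)) and O(update_log) yields O(void_entry).
Premise 1 is O(dim_lights ⊃ ¬void_entry); contrapositively O(void_entry ⊃ ¬dim_lights). Since O(void_entry) holds, K gives O(¬dim_lights).
The contrapositive of premise 10 (O(¬publish_specimen ⊃ dim_lights)) is O(¬dim_lights ⊃ publish_specimen), and O(¬dim_lights) is already established, so O(publish_specimen).
Premises 3, 4, 5, 7, 9, 12 do not contribute to this derivation.
So O(publish_specimen) follows.

Yes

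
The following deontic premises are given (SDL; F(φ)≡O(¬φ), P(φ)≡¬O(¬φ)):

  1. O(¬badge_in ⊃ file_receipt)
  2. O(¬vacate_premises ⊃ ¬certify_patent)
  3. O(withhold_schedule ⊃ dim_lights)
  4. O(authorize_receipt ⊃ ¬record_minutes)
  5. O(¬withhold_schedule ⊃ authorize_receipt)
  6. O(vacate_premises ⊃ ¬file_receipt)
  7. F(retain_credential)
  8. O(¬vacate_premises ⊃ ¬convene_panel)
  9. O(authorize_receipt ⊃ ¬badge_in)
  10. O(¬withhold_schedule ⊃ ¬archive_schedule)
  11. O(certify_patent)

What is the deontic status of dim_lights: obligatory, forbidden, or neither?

Obligatory

Premise 11 gives O(certify_patent).
Premise 2 is O(¬vacate_premises ⊃ ¬certify_patent); contrapositively O(certify_patent ⊃ vacate_premises). Since O(certify_patent) holds, K gives O(vacate_premises).
From O(vacate_premises) and premise 6, O(vacate_premises ⊃ ¬file_receipt), we obtain O(¬file_receipt).
The contrapositive of premise 1 (O(¬badge_in ⊃ file_receipt)) is O(¬file_receipt ⊃ badge_in), and O(¬file_receipt) is already established, so O(badge_in).
Premise 9, O(authorize_receipt ⊃ ¬badge_in), contraposes to O(badge_in ⊃ ¬authorize_receipt); with O(badge_in) we get O(¬authorize_receipt).
Premise 5, O(¬withhold_schedule ⊃ authorize_receipt), contraposes to O(¬authorize_receipt ⊃ withhold_schedule); with O(¬authorize_receipt) we get O(withhold_schedule).
Applying K to premise 3 (O(withhold_schedule ⊃ dim_lights)) and O(withhold_schedule) yields O(dim_lights).
Premises 4, 7, 8, 10 do not contribute to this derivation.
Hence dim_lights is obligatory.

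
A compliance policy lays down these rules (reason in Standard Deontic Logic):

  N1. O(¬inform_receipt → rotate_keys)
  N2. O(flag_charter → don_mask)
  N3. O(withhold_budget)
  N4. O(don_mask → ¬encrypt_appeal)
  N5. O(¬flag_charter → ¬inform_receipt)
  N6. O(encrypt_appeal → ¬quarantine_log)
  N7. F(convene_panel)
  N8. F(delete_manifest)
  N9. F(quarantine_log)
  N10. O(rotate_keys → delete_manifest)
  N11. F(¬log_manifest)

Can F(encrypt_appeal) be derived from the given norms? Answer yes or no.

Premise 8 is F(delete_manifest), i.e. O(¬delete_manifest).
Premise 10, O(rotate_keys → delete_manifest), contraposes to O(¬delete_manifest → ¬rotate_keys); with O(¬delete_manifest) we get O(¬rotate_keys).
The contrapositive of premise 1 (O(¬inform_receipt → rotate_keys)) is O(¬rotate_keys → inform_receipt), and O(¬rotate_keys) is already established, so O(inform_receipt).
The contrapositive of premise 5 (O(¬flag_charter → ¬inform_receipt)) is O(inform_receipt → flag_charter), and O(inform_receipt) is already established, so O(flag_charter).
From O(flag_charter) and premise 2, O(flag_charter → don_mask), we obtain O(don_mask).
Applying K to premise 4 (O(don_mask → ¬encrypt_appeal)) and O(don_mask) yields O(¬encrypt_appeal).
Premises 3, 6, 7, 9, 11 do not contribute to this derivation.
So O(¬encrypt_appeal) holds, i.e. F(encrypt_appeal). The claim follows.

Yes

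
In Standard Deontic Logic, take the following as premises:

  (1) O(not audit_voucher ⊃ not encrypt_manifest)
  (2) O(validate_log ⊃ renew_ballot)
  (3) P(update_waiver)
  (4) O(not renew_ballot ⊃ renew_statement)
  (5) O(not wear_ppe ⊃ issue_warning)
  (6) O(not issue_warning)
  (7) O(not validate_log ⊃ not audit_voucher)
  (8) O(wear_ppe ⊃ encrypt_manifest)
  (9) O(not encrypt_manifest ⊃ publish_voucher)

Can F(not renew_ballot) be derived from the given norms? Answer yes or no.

From premise 6 we have O(not issue_warning).
The contrapositive of premise 5 (O(not wear_ppe ⊃ issue_warning)) is O(not issue_warning ⊃ wear_ppe), and O(not issue_warning) is already established, so O(wear_ppe).
With premise 8, O(wear_ppe ⊃ encrypt_manifest), the K-axiom yields O(encrypt_manifest).
The contrapositive of premise 1 (O(not audit_voucher ⊃ not encrypt_manifest)) is O(encrypt_manifest ⊃ audit_voucher), and O(encrypt_manifest) is already established, so O(audit_voucher).
Premise 7, O(not validate_log ⊃ not audit_voucher), contraposes to O(audit_voucher ⊃ validate_log); with O(audit_voucher) we get O(validate_log).
Premise 2 is O(validate_log ⊃ renew_ballot); since O(validate_log), deontic closure gives O(renew_ballot).
Premises 3, 4, 9 do not contribute to this derivation.
So O(renew_ballot) holds, i.e. F(not renew_ballot). The claim follows.

Yes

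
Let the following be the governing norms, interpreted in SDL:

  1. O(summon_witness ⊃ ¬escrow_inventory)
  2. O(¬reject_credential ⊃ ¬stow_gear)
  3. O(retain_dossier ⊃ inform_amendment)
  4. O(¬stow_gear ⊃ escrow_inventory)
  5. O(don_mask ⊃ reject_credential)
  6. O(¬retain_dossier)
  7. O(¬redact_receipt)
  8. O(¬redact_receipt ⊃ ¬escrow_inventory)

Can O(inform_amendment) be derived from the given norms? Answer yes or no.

No

Premise 3 is O(retain_dossier ⊃ inform_amendment), but O(retain_dossier) is not derivable from the premises, so it does not yield O(inform_amendment).
No other premise forces O(inform_amendment). An ideal world satisfying every premise can still have inform_amendment false, so O(inform_amendment) is not derivable.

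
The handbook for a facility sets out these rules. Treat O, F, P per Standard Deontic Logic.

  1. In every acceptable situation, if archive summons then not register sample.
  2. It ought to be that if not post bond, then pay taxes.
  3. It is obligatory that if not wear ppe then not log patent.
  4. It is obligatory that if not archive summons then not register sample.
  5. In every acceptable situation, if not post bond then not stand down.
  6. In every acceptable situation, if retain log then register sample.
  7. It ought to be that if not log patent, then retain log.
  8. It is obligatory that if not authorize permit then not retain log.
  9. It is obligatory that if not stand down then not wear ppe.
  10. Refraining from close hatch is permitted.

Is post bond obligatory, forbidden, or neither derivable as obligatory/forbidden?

Premises 4 and 1 cover both cases: O(¬archive_summons → ¬register_sample) and O(archive_summons → ¬register_sample). Since ¬archive_summons ∨ archive_summons is a tautology, O(¬register_sample) follows.
The contrapositive of premise 6 (O(retain_log → register_sample)) is O(¬register_sample → ¬retain_log), and O(¬register_sample) is already established, so O(¬retain_log).
The contrapositive of premise 7 (O(¬log_patent → retain_log)) is O(¬retain_log → log_patent), and O(¬retain_log) is already established, so O(log_patent).
Premise 3, O(¬wear_ppe → ¬log_patent), contraposes to O(log_patent → wear_ppe); with O(log_patent) we get O(wear_ppe).
Premise 9, O(¬stand_down → ¬wear_ppe), contraposes to O(wear_ppe → stand_down); with O(wear_ppe) we get O(stand_down).
The contrapositive of premise 5 (O(¬post_bond → ¬stand_down)) is O(stand_down → post_bond), and O(stand_down) is already established, so O(post_bond).
Premises 2, 8, 10 do not contribute to this derivation.
Hence post_bond is obligatory.

Obligatory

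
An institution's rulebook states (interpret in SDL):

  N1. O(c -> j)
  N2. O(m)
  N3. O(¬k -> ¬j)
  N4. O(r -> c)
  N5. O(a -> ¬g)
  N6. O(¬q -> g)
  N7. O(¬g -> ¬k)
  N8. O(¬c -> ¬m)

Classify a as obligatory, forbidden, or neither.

Premise 2 gives O(m).
Premise 8, O(¬c -> ¬m), contraposes to O(m -> c); with O(m) we get O(c).
Premise 1 is O(c -> j); since O(c), deontic closure gives O(j).
Premise 3 is O(¬k -> ¬j); contrapositively O(j -> k). Since O(j) holds, K gives O(k).
Premise 7, O(¬g -> ¬k), contraposes to O(k -> g); with O(k) we get O(g).
The contrapositive of premise 5 (O(a -> ¬g)) is O(g -> ¬a), and O(g) is already established, so O(¬a).
Premises 4, 6 do not contribute to this derivation.
Thus O(¬a), which is F(a): a is forbidden.

Forbidden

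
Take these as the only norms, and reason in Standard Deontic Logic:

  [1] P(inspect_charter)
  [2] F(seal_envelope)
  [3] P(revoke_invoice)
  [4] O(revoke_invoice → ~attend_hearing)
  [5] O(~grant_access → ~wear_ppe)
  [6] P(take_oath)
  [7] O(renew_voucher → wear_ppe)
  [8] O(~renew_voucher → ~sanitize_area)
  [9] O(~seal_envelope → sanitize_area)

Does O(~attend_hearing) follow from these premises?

Premise 4 is O(revoke_invoice → ~attend_hearing), but O(revoke_invoice) is not derivable from the premises (the permission P(revoke_invoice) asserts only ~O(~revoke_invoice), not O(revoke_invoice)), so it does not yield O(~attend_hearing).
No other premise forces O(~attend_hearing). An ideal world satisfying every premise can still have ~attend_hearing false, so O(~attend_hearing) is not derivable.

No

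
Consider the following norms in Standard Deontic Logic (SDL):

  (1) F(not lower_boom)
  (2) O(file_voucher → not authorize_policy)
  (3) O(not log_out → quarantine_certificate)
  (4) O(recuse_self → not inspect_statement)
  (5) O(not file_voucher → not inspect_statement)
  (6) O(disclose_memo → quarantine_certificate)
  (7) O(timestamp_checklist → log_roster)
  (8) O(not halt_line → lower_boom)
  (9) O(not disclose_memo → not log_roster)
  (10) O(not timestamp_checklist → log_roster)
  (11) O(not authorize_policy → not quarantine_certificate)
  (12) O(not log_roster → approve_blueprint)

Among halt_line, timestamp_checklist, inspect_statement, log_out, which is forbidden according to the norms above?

Premises 7 and 10 cover both cases: O(timestamp_checklist → log_roster) and O(not timestamp_checklist → log_roster). Since timestamp_checklist ∨ not timestamp_checklist is a tautology, O(log_roster) follows.
Premise 9, O(not disclose_memo → not log_roster), contraposes to O(log_roster → disclose_memo); with O(log_roster) we get O(disclose_memo).
Premise 6 is O(disclose_memo → quarantine_certificate); since O(disclose_memo), deontic closure gives O(quarantine_certificate).
The contrapositive of premise 11 (O(not authorize_policy → not quarantine_certificate)) is O(quarantine_certificate → authorize_policy), and O(quarantine_certificate) is already established, so O(authorize_policy).
The contrapositive of premise 2 (O(file_voucher → not authorize_policy)) is O(authorize_policy → not file_voucher), and O(authorize_policy) is already established, so O(not file_voucher).
Applying K to premise 5 (O(not file_voucher → not inspect_statement)) and O(not file_voucher) yields O(not inspect_statement).
So O(not inspect_statement) holds, i.e. inspect_statement is forbidden. None of the other listed options is forbidden under the premises.

inspect_statement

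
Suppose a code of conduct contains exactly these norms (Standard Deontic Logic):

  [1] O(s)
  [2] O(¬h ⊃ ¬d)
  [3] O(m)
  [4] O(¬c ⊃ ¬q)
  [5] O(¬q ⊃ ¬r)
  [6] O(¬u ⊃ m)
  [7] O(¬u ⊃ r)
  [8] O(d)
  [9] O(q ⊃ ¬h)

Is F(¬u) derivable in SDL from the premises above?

Yes

Premise 8 gives O(d).
Premise 2, O(¬h ⊃ ¬d), contraposes to O(d ⊃ h); with O(d) we get O(h).
Premise 9, O(q ⊃ ¬h), contraposes to O(h ⊃ ¬q); with O(h) we get O(¬q).
With premise 5, O(¬q ⊃ ¬r), the K-axiom yields O(¬r).
The contrapositive of premise 7 (O(¬u ⊃ r)) is O(¬r ⊃ u), and O(¬r) is already established, so O(u).
Premises 1, 3, 4, 6 do not contribute to this derivation.
So O(u) holds, i.e. F(¬u). The claim follows.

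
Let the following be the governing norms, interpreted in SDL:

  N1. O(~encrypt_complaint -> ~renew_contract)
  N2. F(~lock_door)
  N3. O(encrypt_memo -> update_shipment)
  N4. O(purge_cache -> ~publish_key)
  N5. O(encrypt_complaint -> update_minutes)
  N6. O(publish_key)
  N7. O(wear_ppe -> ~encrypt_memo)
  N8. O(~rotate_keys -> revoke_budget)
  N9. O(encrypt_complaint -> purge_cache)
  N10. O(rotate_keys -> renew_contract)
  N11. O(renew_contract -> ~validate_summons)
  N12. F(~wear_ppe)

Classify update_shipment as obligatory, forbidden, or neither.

Premise 3 is O(encrypt_memo -> update_shipment), but O(encrypt_memo) is not derivable from the premises, so it does not yield O(update_shipment).
No premise or chain of K-axiom applications forces O(update_shipment), and none forces O(~update_shipment). So update_shipment is neither obligatory nor forbidden under these norms.

Neither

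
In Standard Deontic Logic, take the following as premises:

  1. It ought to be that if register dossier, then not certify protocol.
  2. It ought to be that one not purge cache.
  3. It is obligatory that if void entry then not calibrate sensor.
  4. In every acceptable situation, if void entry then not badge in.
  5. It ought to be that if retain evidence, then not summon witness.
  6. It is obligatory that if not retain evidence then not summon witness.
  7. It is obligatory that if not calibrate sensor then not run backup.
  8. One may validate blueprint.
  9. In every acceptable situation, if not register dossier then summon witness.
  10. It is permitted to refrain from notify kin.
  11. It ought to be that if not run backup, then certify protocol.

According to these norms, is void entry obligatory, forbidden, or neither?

Forbidden

By case analysis on ¬retain_evidence: premise 6 gives O(¬retain_evidence → ¬summon_witness) and premise 5 gives O(retain_evidence → ¬summon_witness), so O(¬summon_witness) either way.
Premise 9, O(¬register_dossier → summon_witness), contraposes to O(¬summon_witness → register_dossier); with O(¬summon_witness) we get O(register_dossier).
With premise 1, O(register_dossier → ¬certify_protocol), the K-axiom yields O(¬certify_protocol).
Premise 11, O(¬run_backup → certify_protocol), contraposes to O(¬certify_protocol → run_backup); with O(¬certify_protocol) we get O(run_backup).
The contrapositive of premise 7 (O(¬calibrate_sensor → ¬run_backup)) is O(run_backup → calibrate_sensor), and O(run_backup) is already established, so O(calibrate_sensor).
Premise 3 is O(void_entry → ¬calibrate_sensor); contrapositively O(calibrate_sensor → ¬void_entry). Since O(calibrate_sensor) holds, K gives O(¬void_entry).
Premises 2, 4, 8, 10 do not contribute to this derivation.
Thus O(¬void_entry), which is F(void_entry): void_entry is forbidden.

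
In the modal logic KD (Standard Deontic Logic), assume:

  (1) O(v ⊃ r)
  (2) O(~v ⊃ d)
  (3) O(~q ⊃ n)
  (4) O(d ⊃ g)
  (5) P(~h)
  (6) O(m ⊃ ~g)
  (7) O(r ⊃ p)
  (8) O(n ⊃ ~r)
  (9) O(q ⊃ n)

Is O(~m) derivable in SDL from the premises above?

By case analysis on q: premise 9 gives O(q ⊃ n) and premise 3 gives O(~q ⊃ n), so O(n) either way.
From O(n) and premise 8, O(n ⊃ ~r), we obtain O(~r).
Premise 1, O(v ⊃ r), contraposes to O(~r ⊃ ~v); with O(~r) we get O(~v).
With premise 2, O(~v ⊃ d), the K-axiom yields O(d).
From O(d) and premise 4, O(d ⊃ g), we obtain O(g).
Premise 6, O(m ⊃ ~g), contraposes to O(g ⊃ ~m); with O(g) we get O(~m).
Premises 5, 7 do not contribute to this derivation.
So O(~m) follows.

Yes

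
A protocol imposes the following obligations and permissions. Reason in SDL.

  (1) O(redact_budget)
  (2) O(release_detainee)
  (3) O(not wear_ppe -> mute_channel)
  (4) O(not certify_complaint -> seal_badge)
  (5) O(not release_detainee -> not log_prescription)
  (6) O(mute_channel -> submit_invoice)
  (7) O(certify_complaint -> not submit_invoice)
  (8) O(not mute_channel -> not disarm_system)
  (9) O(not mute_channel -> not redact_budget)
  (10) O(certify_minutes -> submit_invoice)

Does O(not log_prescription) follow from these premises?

No

Premise 5 is O(not release_detainee -> not log_prescription), but O(not release_detainee) is not derivable from the premises, so it does not yield O(not log_prescription).
No other premise forces O(not log_prescription). An ideal world satisfying every premise can still have not log_prescription false, so O(not log_prescription) is not derivable.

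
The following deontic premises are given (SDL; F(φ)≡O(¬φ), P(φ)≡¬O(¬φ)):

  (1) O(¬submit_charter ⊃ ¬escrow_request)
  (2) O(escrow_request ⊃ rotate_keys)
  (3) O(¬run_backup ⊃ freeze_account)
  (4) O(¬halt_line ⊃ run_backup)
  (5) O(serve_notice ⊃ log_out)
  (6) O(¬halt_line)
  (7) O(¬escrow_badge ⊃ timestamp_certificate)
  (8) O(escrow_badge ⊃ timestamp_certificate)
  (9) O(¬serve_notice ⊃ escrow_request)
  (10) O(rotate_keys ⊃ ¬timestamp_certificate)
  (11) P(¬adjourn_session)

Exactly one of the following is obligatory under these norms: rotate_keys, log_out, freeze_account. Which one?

log_out

Premises 7 and 8 cover both cases: O(¬escrow_badge ⊃ timestamp_certificate) and O(escrow_badge ⊃ timestamp_certificate). Since ¬escrow_badge ∨ escrow_badge is a tautology, O(timestamp_certificate) follows.
The contrapositive of premise 10 (O(rotate_keys ⊃ ¬timestamp_certificate)) is O(timestamp_certificate ⊃ ¬rotate_keys), and O(timestamp_certificate) is already established, so O(¬rotate_keys).
Premise 2 is O(escrow_request ⊃ rotate_keys); contrapositively O(¬rotate_keys ⊃ ¬escrow_request). Since O(¬rotate_keys) holds, K gives O(¬escrow_request).
The contrapositive of premise 9 (O(¬serve_notice ⊃ escrow_request)) is O(¬escrow_request ⊃ serve_notice), and O(¬escrow_request) is already established, so O(serve_notice).
With premise 5, O(serve_notice ⊃ log_out), the K-axiom yields O(log_out).
So O(log_out) holds — log_out is obligatory. None of the other listed options is made obligatory by any chain of premises.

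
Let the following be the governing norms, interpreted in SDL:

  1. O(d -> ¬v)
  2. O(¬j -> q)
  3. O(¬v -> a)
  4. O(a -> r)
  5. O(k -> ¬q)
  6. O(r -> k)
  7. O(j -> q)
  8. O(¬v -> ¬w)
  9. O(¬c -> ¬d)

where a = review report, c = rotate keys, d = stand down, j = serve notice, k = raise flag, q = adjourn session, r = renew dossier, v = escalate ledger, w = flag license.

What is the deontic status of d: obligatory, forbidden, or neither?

Forbidden

Premises 2 and 7 are O(¬j -> q) and O(j -> q); every ideal world satisfies ¬j or j, so in either case q holds — hence O(q).
Premise 5, O(k -> ¬q), contraposes to O(q -> ¬k); with O(q) we get O(¬k).
Premise 6, O(r -> k), contraposes to O(¬k -> ¬r); with O(¬k) we get O(¬r).
Premise 4, O(a -> r), contraposes to O(¬r -> ¬a); with O(¬r) we get O(¬a).
Premise 3, O(¬v -> a), contraposes to O(¬a -> v); with O(¬a) we get O(v).
Premise 1, O(d -> ¬v), contraposes to O(v -> ¬d); with O(v) we get O(¬d).
Premises 8, 9 do not contribute to this derivation.
Thus O(¬d), which is F(d): d is forbidden.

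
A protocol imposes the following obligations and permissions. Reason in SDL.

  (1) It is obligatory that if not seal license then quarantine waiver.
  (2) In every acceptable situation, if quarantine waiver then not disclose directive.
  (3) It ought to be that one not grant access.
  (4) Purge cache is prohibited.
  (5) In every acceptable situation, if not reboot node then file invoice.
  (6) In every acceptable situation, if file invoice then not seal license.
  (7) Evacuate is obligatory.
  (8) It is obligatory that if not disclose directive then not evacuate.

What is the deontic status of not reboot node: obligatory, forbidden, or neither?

Forbidden

From premise 7 we have O(evacuate).
Premise 8 is O(¬disclose_directive → ¬evacuate); contrapositively O(evacuate → disclose_directive). Since O(evacuate) holds, K gives O(disclose_directive).
Premise 2, O(quarantine_waiver → ¬disclose_directive), contraposes to O(disclose_directive → ¬quarantine_waiver); with O(disclose_directive) we get O(¬quarantine_waiver).
Premise 1, O(¬seal_license → quarantine_waiver), contraposes to O(¬quarantine_waiver → seal_license); with O(¬quarantine_waiver) we get O(seal_license).
Premise 6, O(file_invoice → ¬seal_license), contraposes to O(seal_license → ¬file_invoice); with O(seal_license) we get O(¬file_invoice).
Premise 5 is O(¬reboot_node → file_invoice); contrapositively O(¬file_invoice → reboot_node). Since O(¬file_invoice) holds, K gives O(reboot_node).
Premises 3, 4 do not contribute to this derivation.
Thus O(reboot_node), which is F(¬reboot_node): ¬reboot_node is forbidden.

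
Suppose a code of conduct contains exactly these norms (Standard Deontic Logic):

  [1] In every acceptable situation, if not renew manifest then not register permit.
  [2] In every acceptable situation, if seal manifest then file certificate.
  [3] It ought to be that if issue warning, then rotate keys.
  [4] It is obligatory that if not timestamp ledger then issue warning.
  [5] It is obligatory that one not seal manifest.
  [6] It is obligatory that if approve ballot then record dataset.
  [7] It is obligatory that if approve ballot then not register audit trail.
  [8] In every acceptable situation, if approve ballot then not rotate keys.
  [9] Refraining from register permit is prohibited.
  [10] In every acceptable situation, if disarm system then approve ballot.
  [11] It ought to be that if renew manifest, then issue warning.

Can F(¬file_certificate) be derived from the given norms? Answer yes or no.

Premise 2 is O(seal_manifest → file_certificate), but O(seal_manifest) is not derivable from the premises, so it does not yield O(file_certificate).
No other premise forces O(file_certificate). An ideal world satisfying every premise can still have ¬file_certificate true, so F(¬file_certificate) is not derivable.

No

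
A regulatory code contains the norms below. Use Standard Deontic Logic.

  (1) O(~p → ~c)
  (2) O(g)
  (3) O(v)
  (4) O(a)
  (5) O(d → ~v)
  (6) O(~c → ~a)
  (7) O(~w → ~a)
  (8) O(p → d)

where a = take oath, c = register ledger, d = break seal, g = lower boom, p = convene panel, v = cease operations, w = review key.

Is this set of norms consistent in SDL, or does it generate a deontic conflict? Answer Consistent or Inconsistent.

Inconsistent

Premise 3 states O(v) outright.
Premise 5, O(d → ~v), contraposes to O(v → ~d); with O(v) we get O(~d).
The contrapositive of premise 8 (O(p → d)) is O(~d → ~p), and O(~d) is already established, so O(~p).
From O(~p) and premise 1, O(~p → ~c), we obtain O(~c).
From O(~c) and premise 6, O(~c → ~a), we obtain O(~a).
But premise 4 directly asserts O(a).
We now have both O(~a) and O(a) — a is simultaneously obligatory and forbidden, violating the D-axiom.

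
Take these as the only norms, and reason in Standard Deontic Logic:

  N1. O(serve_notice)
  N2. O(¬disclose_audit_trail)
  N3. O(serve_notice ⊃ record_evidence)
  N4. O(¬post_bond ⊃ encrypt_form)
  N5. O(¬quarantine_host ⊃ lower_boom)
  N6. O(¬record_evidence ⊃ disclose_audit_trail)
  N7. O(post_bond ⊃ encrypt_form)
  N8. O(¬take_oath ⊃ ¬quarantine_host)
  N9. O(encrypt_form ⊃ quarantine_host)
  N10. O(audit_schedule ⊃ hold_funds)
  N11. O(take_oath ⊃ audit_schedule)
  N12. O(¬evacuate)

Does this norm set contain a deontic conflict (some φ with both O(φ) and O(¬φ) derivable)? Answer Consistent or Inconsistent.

Premise 6 is O(¬record_evidence ⊃ disclose_audit_trail), but O(¬record_evidence) is not derivable from the premises, so it does not yield O(disclose_audit_trail).
So O(disclose_audit_trail) is not derivable, and the apparent clash with O(¬disclose_audit_trail) does not arise.
A world satisfying every obligation exists (e.g. audit_schedule=true, disclose_audit_trail=false, encrypt_form=true, evacuate=false, hold_funds=true, lower_boom=false, post_bond=false, quarantine_host=true, record_evidence=true, serve_notice=true, take_oath=true); no atom is both obligatory and forbidden, so the set is consistent.

Consistent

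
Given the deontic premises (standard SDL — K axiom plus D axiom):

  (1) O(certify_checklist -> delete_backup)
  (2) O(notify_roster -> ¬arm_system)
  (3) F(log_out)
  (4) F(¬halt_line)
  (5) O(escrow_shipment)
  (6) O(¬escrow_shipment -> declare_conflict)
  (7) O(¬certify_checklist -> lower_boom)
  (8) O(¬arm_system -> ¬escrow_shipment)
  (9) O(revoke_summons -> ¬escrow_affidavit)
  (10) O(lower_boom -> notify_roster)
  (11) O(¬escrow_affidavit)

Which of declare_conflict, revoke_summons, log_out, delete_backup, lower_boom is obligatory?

delete_backup

Premise 5 gives O(escrow_shipment).
Premise 8 is O(¬arm_system -> ¬escrow_shipment); contrapositively O(escrow_shipment -> arm_system). Since O(escrow_shipment) holds, K gives O(arm_system).
Premise 2 is O(notify_roster -> ¬arm_system); contrapositively O(arm_system -> ¬notify_roster). Since O(arm_system) holds, K gives O(¬notify_roster).
Premise 10, O(lower_boom -> notify_roster), contraposes to O(¬notify_roster -> ¬lower_boom); with O(¬notify_roster) we get O(¬lower_boom).
Premise 7 is O(¬certify_checklist -> lower_boom); contrapositively O(¬lower_boom -> certify_checklist). Since O(¬lower_boom) holds, K gives O(certify_checklist).
Premise 1 is O(certify_checklist -> delete_backup); since O(certify_checklist), deontic closure gives O(delete_backup).
So O(delete_backup) holds — delete_backup is obligatory. None of the other listed options is made obligatory by any chain of premises.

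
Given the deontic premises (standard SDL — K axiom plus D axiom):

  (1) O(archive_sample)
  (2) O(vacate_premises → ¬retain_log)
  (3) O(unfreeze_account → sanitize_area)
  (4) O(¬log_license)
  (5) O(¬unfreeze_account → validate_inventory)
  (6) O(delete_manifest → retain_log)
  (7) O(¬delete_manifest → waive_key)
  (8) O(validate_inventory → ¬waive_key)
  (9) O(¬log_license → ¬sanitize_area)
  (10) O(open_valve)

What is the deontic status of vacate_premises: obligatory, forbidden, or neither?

Forbidden

Premise 4 states O(¬log_license) outright.
From O(¬log_license) and premise 9, O(¬log_license → ¬sanitize_area), we obtain O(¬sanitize_area).
The contrapositive of premise 3 (O(unfreeze_account → sanitize_area)) is O(¬sanitize_area → ¬unfreeze_account), and O(¬sanitize_area) is already established, so O(¬unfreeze_account).
From O(¬unfreeze_account) and premise 5, O(¬unfreeze_account → validate_inventory), we obtain O(validate_inventory).
Applying K to premise 8 (O(validate_inventory → ¬waive_key)) and O(validate_inventory) yields O(¬waive_key).
The contrapositive of premise 7 (O(¬delete_manifest → waive_key)) is O(¬waive_key → delete_manifest), and O(¬waive_key) is already established, so O(delete_manifest).
From O(delete_manifest) and premise 6, O(delete_manifest → retain_log), we obtain O(retain_log).
The contrapositive of premise 2 (O(vacate_premises → ¬retain_log)) is O(retain_log → ¬vacate_premises), and O(retain_log) is already established, so O(¬vacate_premises).
Premises 1, 10 do not contribute to this derivation.
Thus O(¬vacate_premises), which is F(vacate_premises): vacate_premises is forbidden.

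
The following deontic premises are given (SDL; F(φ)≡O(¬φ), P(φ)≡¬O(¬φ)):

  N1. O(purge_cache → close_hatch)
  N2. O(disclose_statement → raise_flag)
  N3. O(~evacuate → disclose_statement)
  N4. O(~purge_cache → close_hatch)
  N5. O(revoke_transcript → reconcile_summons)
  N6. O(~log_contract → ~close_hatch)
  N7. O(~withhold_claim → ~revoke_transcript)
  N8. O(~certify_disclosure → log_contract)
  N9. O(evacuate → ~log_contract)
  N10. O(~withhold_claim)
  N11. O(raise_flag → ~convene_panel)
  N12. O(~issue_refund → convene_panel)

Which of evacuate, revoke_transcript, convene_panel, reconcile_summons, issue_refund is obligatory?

issue_refund

Premises 1 and 4 are O(purge_cache → close_hatch) and O(~purge_cache → close_hatch); every ideal world satisfies purge_cache or ~purge_cache, so in either case close_hatch holds — hence O(close_hatch).
Premise 6 is O(~log_contract → ~close_hatch); contrapositively O(close_hatch → log_contract). Since O(close_hatch) holds, K gives O(log_contract).
Premise 9 is O(evacuate → ~log_contract); contrapositively O(log_contract → ~evacuate). Since O(log_contract) holds, K gives O(~evacuate).
With premise 3, O(~evacuate → disclose_statement), the K-axiom yields O(disclose_statement).
With premise 2, O(disclose_statement → raise_flag), the K-axiom yields O(raise_flag).
With premise 11, O(raise_flag → ~convene_panel), the K-axiom yields O(~convene_panel).
The contrapositive of premise 12 (O(~issue_refund → convene_panel)) is O(~convene_panel → issue_refund), and O(~convene_panel) is already established, so O(issue_refund).
So O(issue_refund) holds — issue_refund is obligatory. None of the other listed options is made obligatory by any chain of premises.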